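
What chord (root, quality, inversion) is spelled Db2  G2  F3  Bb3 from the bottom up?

The distinct note names are Db, G, F, Bb. Stacked in thirds they read G–Bb–Db–F, which is a half-diminished seventh chord on G.
Db is the fifth of G half-diminished seventh; fifth in the bass means second inversion (figured bass 4/3).

G half-diminished seventh, second inversion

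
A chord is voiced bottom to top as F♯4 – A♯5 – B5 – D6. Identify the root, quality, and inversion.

The distinct note names are F#, A#, B, D. Stacked in thirds they read B–D–F#–A#, which is a minor-major seventh chord on B.
F# is the fifth of B minor-major seventh; fifth in the bass means second inversion (figured bass 4/3).

B minor-major seventh, second inversion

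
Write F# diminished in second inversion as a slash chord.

F#dim/C

Second inversion of F# diminished has the fifth (C) in the bass. As a slash chord: F#dim/C.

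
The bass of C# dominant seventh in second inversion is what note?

In second inversion the fifth is lowest. For C# dominant seventh (C#–E#–G#–B) that is G#.

G#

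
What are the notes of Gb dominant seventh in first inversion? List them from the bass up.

Bb, Db, Fb, Gb

Spelling Gb dominant seventh: Gb–Bb–Db–Fb. In first inversion the third is bass, giving Bb, Db, Fb, Gb from the bottom.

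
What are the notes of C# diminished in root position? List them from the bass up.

C#, E, G

C# diminished is C#–E–G. Root position puts the root (C#) in the bass, with the remaining tones above: C#, E, G.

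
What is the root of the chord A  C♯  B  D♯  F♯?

B

The distinct letter names are A, C#, B, D#, F#. Arranged as a stack of thirds they read B–D#–F#–A–C#, so B is the root (a B dominant ninth chord).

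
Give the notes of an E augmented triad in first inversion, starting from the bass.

The chord tones are E–G#–B#. With the third (G#) lowest for first inversion: G#, B#, E.

G#, B#, E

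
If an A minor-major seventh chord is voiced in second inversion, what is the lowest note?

E

The fifth of A minor-major seventh (A–C–E–G#) is E; that is the bass in second inversion.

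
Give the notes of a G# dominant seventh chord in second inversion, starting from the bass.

The chord tones are G#–B#–D#–F#. With the fifth (D#) lowest for second inversion: D#, F#, G#, B#.

D#, F#, G#, B#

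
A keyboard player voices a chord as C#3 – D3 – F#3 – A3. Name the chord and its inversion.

D major seventh, third inversion

The distinct note names are C#, D, F#, A. Stacked in thirds they read D–F#–A–C#, which is a major seventh chord on D.
The lowest note is C#, the seventh of the chord, so this is third inversion (figured bass 4/2).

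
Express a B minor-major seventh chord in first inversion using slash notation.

Bm(maj7)/D

First inversion of B minor-major seventh has the third (D) in the bass. As a slash chord: Bm(maj7)/D.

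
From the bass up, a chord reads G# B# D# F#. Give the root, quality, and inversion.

G# dominant seventh, root position

The distinct note names are G#, B#, D#, F#. Stacked in thirds they read G#–B#–D#–F#, which is a dominant seventh chord on G#.
The lowest note is G#, the root of the chord, so this is root position (figured bass 7).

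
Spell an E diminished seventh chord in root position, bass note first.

E, G, Bb, Db

Spelling E diminished seventh: E–G–Bb–Db. In root position the root is bass, giving E, G, Bb, Db from the bottom.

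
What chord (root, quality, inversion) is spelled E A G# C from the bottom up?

A minor-major seventh, second inversion

Reducing to letter names: E, A, G#, C. These stack in thirds as A–C–E–G# — an A minor-major seventh chord.
The lowest note is E, the fifth of the chord, so this is second inversion (figured bass 4/3).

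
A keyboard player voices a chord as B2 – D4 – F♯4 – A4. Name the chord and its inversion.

The distinct note names are B, D, F#, A. Stacked in thirds they read B–D–F#–A, which is a minor seventh chord on B.
With the root (B) in the bass, the chord is in root position (figured bass 7).

B minor seventh, root position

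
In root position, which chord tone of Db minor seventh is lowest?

Db

The root of Db minor seventh (Db–Fb–Ab–Cb) is Db; that is the bass in root position.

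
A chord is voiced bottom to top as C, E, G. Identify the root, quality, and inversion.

C major, root position

The pitch classes C, E, G arrange in thirds as C–E–G: a C major triad.
With the root (C) in the bass, the chord is in root position (figured bass 5/3).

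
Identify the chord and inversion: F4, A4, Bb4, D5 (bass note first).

The distinct note names are F, A, Bb, D. Stacked in thirds they read Bb–D–F–A, which is a major seventh chord on Bb.
F is the fifth of Bb major seventh; fifth in the bass means second inversion (figured bass 4/3).

Bb major seventh, second inversion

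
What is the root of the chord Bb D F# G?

G

Reordering Bb, D, F#, G into stacked thirds gives G–Bb–D–F#; the bottom of that stack, G, is the root.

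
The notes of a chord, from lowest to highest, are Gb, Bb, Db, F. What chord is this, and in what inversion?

Gb major seventh, root position

The pitch classes Gb, Bb, Db, F arrange in thirds as Gb–Bb–Db–F: a Gb major seventh chord.
The lowest note is Gb, the root of the chord, so this is root position (figured bass 7).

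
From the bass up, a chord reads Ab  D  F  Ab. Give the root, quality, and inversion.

D diminished, second inversion

Reducing to letter names: Ab, D, F. These stack in thirds as D–F–Ab — a D diminished triad.
With the fifth (Ab) in the bass, the chord is in second inversion (figured bass 6/4).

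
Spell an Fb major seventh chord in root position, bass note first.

Fb, Ab, Cb, Eb

Spelling Fb major seventh: Fb–Ab–Cb–Eb. In root position the root is bass, giving Fb, Ab, Cb, Eb from the bottom.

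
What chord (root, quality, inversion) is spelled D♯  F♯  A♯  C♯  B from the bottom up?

Reducing to letter names: D#, F#, A#, C#, B. These stack in thirds as B–D#–F#–A#–C# — a B major ninth chord.
The lowest note is D#, the third of the chord, so this is first inversion.

B major ninth, first inversion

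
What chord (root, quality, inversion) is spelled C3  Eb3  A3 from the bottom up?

A diminished, first inversion

The pitch classes C, Eb, A arrange in thirds as A–C–Eb: an A diminished triad.
With the third (C) in the bass, the chord is in first inversion (figured bass 6).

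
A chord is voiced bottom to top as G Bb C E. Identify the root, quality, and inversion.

The distinct note names are G, Bb, C, E. Stacked in thirds they read C–E–G–Bb, which is a dominant seventh chord on C.
With the fifth (G) in the bass, the chord is in second inversion (figured bass 4/3).

C dominant seventh, second inversion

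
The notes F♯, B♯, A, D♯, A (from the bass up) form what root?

Reordering F#, B#, A, D# into stacked thirds gives B#–D#–F#–A; the bottom of that stack, B#, is the root.

B#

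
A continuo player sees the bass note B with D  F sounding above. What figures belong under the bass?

5/3

The notes B, D, F stack in thirds as B–D–F — a B diminished triad. The bass B is the root, so this is root position: figured 5/3.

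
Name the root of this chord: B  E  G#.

Reordering B, E, G# into stacked thirds gives E–G#–B; the bottom of that stack, E, is the root.

E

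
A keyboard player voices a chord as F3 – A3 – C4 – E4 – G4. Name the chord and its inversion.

The pitch classes F, A, C, E, G arrange in thirds as F–A–C–E–G: an F major ninth chord.
The lowest note is F, the root of the chord, so this is root position.

F major ninth, root position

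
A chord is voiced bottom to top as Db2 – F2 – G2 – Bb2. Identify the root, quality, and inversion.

The distinct note names are Db, F, G, Bb. Stacked in thirds they read G–Bb–Db–F, which is a half-diminished seventh chord on G.
With the fifth (Db) in the bass, the chord is in second inversion (figured bass 4/3).

G half-diminished seventh, second inversion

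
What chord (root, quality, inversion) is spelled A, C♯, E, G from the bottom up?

The pitch classes A, C#, E, G arrange in thirds as A–C#–E–G: an A dominant seventh chord.
With the root (A) in the bass, the chord is in root position (figured bass 7).

A dominant seventh, root position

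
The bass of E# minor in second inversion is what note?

B#

E# minor is E#–G#–B#. Second inversion places the fifth in the bass: B#.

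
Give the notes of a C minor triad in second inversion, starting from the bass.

G, C, Eb

The chord tones are C–Eb–G. With the fifth (G) lowest for second inversion: G, C, Eb.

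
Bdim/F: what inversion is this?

second inversion

Bdim/F means B diminished with F in the bass. F is the fifth of B diminished (B–D–F), so this is second inversion.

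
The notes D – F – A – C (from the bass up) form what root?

The distinct letter names are D, F, A, C. Arranged as a stack of thirds they read D–F–A–C, so D is the root (a D minor seventh chord).

D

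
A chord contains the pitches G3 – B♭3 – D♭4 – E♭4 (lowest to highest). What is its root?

Eb

The distinct letter names are G, Bb, Db, Eb. Arranged as a stack of thirds they read Eb–G–Bb–Db, so Eb is the root (an Eb dominant seventh chord).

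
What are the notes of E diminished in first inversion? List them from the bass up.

G, Bb, E

E diminished is E–G–Bb. First inversion puts the third (G) in the bass, with the remaining tones above: G, Bb, E.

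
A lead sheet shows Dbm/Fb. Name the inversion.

Dbm/Fb means Db minor with Fb in the bass. Fb is the third of Db minor (Db–Fb–Ab), so this is first inversion.

first inversion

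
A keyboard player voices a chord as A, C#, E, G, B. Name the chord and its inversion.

Reducing to letter names: A, C#, E, G, B. These stack in thirds as A–C#–E–G–B — an A dominant ninth chord.
With the root (A) in the bass, the chord is in root position.

A dominant ninth, root position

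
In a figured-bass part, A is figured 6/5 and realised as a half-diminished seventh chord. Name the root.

F#

The figures 6/5 mean the third of the chord is in the bass. If A is the third of a half-diminished seventh chord, the root is F# (chord tones F#–A–C–E).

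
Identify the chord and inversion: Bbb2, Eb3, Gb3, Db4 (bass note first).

Eb half-diminished seventh, second inversion

The distinct note names are Bbb, Eb, Gb, Db. Stacked in thirds they read Eb–Gb–Bbb–Db, which is a half-diminished seventh chord on Eb.
Bbb is the fifth of Eb half-diminished seventh; fifth in the bass means second inversion (figured bass 4/3).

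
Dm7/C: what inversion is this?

Dm7/C means D minor seventh with C in the bass. C is the seventh of D minor seventh (D–F–A–C), so this is third inversion.

third inversion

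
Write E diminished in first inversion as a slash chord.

First inversion of E diminished has the third (G) in the bass. As a slash chord: Edim/G.

Edim/G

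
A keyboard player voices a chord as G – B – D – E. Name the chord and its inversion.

The distinct note names are G, B, D, E. Stacked in thirds they read E–G–B–D, which is a minor seventh chord on E.
G is the third of E minor seventh; third in the bass means first inversion (figured bass 6/5).

E minor seventh, first inversion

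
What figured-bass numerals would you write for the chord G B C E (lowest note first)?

The notes G, B, C, E stack in thirds as C–E–G–B — a C major seventh chord. The bass G is the fifth, so this is second inversion: figured 4/3.

4/3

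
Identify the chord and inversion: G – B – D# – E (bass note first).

E minor-major seventh, first inversion

The pitch classes G, B, D#, E arrange in thirds as E–G–B–D#: an E minor-major seventh chord.
G is the third of E minor-major seventh; third in the bass means first inversion (figured bass 6/5).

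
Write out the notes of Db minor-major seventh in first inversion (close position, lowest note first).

Spelling Db minor-major seventh: Db–Fb–Ab–C. In first inversion the third is bass, giving Fb, Ab, C, Db from the bottom.

Fb, Ab, C, Db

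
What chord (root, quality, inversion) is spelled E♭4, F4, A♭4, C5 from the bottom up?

F minor seventh, third inversion

The pitch classes Eb, F, Ab, C arrange in thirds as F–Ab–C–Eb: an F minor seventh chord.
With the seventh (Eb) in the bass, the chord is in third inversion (figured bass 4/2).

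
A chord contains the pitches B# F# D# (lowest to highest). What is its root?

Reordering B#, F#, D# into stacked thirds gives B#–D#–F#; the bottom of that stack, B#, is the root.

B#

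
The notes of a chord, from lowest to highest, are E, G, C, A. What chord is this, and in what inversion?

A minor seventh, second inversion

Reducing to letter names: E, G, C, A. These stack in thirds as A–C–E–G — an A minor seventh chord.
E is the fifth of A minor seventh; fifth in the bass means second inversion (figured bass 4/3).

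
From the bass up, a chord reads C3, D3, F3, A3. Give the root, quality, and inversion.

The distinct note names are C, D, F, A. Stacked in thirds they read D–F–A–C, which is a minor seventh chord on D.
C is the seventh of D minor seventh; seventh in the bass means third inversion (figured bass 4/2).

D minor seventh, third inversion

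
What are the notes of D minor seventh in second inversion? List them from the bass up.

D minor seventh is D–F–A–C. Second inversion puts the fifth (A) in the bass, with the remaining tones above: A, C, D, F.

A, C, D, F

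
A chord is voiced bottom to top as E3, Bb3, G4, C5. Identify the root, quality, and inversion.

The pitch classes E, Bb, G, C arrange in thirds as C–E–G–Bb: a C dominant seventh chord.
E is the third of C dominant seventh; third in the bass means first inversion (figured bass 6/5).

C dominant seventh, first inversion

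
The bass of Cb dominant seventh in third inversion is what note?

In third inversion the seventh is lowest. For Cb dominant seventh (Cb–Eb–Gb–Bbb) that is Bbb.

Bbb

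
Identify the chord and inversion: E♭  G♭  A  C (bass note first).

A diminished seventh, second inversion

The distinct note names are Eb, Gb, A, C. Stacked in thirds they read A–C–Eb–Gb, which is a diminished seventh chord on A.
Eb is the fifth of A diminished seventh; fifth in the bass means second inversion (figured bass 4/3).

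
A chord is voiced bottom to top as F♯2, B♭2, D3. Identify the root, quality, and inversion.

Reducing to letter names: F#, Bb, D. These stack in thirds as Bb–D–F# — a Bb augmented triad.
The lowest note is F#, the fifth of the chord, so this is second inversion (figured bass 6/4).

Bb augmented, second inversion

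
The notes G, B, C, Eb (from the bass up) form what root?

Reordering G, B, C, Eb into stacked thirds gives C–Eb–G–B; the bottom of that stack, C, is the root.

C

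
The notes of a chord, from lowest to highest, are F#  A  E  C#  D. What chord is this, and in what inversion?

The distinct note names are F#, A, E, C#, D. Stacked in thirds they read D–F#–A–C#–E, which is a major ninth chord on D.
With the third (F#) in the bass, the chord is in first inversion.

D major ninth, first inversion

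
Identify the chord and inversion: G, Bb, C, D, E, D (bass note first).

The pitch classes G, Bb, C, D, E arrange in thirds as C–E–G–Bb–D: a C dominant ninth chord.
With the fifth (G) in the bass, the chord is in second inversion.

C dominant ninth, second inversion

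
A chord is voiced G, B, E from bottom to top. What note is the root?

E

The distinct letter names are G, B, E. Arranged as a stack of thirds they read E–G–B, so E is the root (an E minor triad).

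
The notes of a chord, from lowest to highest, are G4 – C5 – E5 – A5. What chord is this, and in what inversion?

A minor seventh, third inversion

The pitch classes G, C, E, A arrange in thirds as A–C–E–G: an A minor seventh chord.
With the seventh (G) in the bass, the chord is in third inversion (figured bass 4/2).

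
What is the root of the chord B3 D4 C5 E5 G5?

Reordering B, D, C, E, G into stacked thirds gives C–E–G–B–D; the bottom of that stack, C, is the root.

C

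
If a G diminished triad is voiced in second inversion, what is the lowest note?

The fifth of G diminished (G–Bb–Db) is Db; that is the bass in second inversion.

Db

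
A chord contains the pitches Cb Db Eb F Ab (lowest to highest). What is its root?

Reordering Cb, Db, Eb, F, Ab into stacked thirds gives Db–F–Ab–Cb–Eb; the bottom of that stack, Db, is the root.

Db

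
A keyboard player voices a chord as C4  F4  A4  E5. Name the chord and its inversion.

The distinct note names are C, F, A, E. Stacked in thirds they read F–A–C–E, which is a major seventh chord on F.
C is the fifth of F major seventh; fifth in the bass means second inversion (figured bass 4/3).

F major seventh, second inversion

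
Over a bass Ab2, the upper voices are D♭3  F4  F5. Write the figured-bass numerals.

The notes Ab, Db, F stack in thirds as Db–F–Ab — a Db major triad. The bass Ab is the fifth, so this is second inversion: figured 6/4.

6/4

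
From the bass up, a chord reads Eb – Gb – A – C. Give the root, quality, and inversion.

A diminished seventh, second inversion

The pitch classes Eb, Gb, A, C arrange in thirds as A–C–Eb–Gb: an A diminished seventh chord.
The lowest note is Eb, the fifth of the chord, so this is second inversion (figured bass 4/3).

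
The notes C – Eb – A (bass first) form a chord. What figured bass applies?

6

The notes C, Eb, A stack in thirds as A–C–Eb — an A diminished triad. The bass C is the third, so this is first inversion: figured 6.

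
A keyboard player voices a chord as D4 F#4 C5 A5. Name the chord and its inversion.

D dominant seventh, root position

Reducing to letter names: D, F#, C, A. These stack in thirds as D–F#–A–C — a D dominant seventh chord.
With the root (D) in the bass, the chord is in root position (figured bass 7).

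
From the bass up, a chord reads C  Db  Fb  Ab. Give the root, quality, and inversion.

Db minor-major seventh, third inversion

Reducing to letter names: C, Db, Fb, Ab. These stack in thirds as Db–Fb–Ab–C — a Db minor-major seventh chord.
C is the seventh of Db minor-major seventh; seventh in the bass means third inversion (figured bass 4/2).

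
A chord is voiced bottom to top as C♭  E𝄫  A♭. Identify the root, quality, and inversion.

Reducing to letter names: Cb, Ebb, Ab. These stack in thirds as Ab–Cb–Ebb — an Ab diminished triad.
Cb is the third of Ab diminished; third in the bass means first inversion (figured bass 6).

Ab diminished, first inversion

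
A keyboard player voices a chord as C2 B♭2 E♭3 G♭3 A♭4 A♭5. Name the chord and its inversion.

Ab dominant ninth, first inversion

Reducing to letter names: C, Bb, Eb, Gb, Ab. These stack in thirds as Ab–C–Eb–Gb–Bb — an Ab dominant ninth chord.
C is the third of Ab dominant ninth; third in the bass means first inversion.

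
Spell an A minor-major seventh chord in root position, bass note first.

A minor-major seventh is A–C–E–G#. Root position puts the root (A) in the bass, with the remaining tones above: A, C, E, G#.

A, C, E, G#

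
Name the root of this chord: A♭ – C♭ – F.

Ab, Cb, F are the tones of an F diminished triad (F–Ab–Cb), making F the root.

F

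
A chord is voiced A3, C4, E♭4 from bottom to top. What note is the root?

A

The distinct letter names are A, C, Eb. Arranged as a stack of thirds they read A–C–Eb, so A is the root (an A diminished triad).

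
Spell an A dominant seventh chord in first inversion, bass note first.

C#, E, G, A

A dominant seventh is A–C#–E–G. First inversion puts the third (C#) in the bass, with the remaining tones above: C#, E, G, A.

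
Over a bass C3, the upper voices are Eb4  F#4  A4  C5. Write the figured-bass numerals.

The notes C, Eb, F#, A stack in thirds as F#–A–C–Eb — an F# diminished seventh chord. The bass C is the fifth, so this is second inversion: figured 4/3.

4/3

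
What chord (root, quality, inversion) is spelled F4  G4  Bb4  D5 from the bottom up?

G minor seventh, third inversion

Reducing to letter names: F, G, Bb, D. These stack in thirds as G–Bb–D–F — a G minor seventh chord.
F is the seventh of G minor seventh; seventh in the bass means third inversion (figured bass 4/2).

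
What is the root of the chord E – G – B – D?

Reordering E, G, B, D into stacked thirds gives E–G–B–D; the bottom of that stack, E, is the root.

E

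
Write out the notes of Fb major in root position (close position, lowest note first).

Fb, Ab, Cb

Fb major is Fb–Ab–Cb. Root position puts the root (Fb) in the bass, with the remaining tones above: Fb, Ab, Cb.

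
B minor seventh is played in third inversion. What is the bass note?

In third inversion the seventh is lowest. For B minor seventh (B–D–F#–A) that is A.

A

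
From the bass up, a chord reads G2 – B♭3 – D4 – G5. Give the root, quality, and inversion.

Reducing to letter names: G, Bb, D. These stack in thirds as G–Bb–D — a G minor triad.
With the root (G) in the bass, the chord is in root position (figured bass 5/3).

G minor, root position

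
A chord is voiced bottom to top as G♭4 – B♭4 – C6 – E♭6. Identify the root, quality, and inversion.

C half-diminished seventh, second inversion

The pitch classes Gb, Bb, C, Eb arrange in thirds as C–Eb–Gb–Bb: a C half-diminished seventh chord.
The lowest note is Gb, the fifth of the chord, so this is second inversion (figured bass 4/3).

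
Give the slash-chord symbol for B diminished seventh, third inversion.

Third inversion of B diminished seventh has the seventh (Ab) in the bass. As a slash chord: Bdim7/Ab.

Bdim7/Ab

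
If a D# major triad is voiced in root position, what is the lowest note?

The root of D# major (D#–F##–A#) is D#; that is the bass in root position.

D#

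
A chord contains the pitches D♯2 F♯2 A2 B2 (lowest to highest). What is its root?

The distinct letter names are D#, F#, A, B. Arranged as a stack of thirds they read B–D#–F#–A, so B is the root (a B dominant seventh chord).

B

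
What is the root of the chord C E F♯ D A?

C, E, F#, D, A are the tones of a D dominant ninth chord (D–F#–A–C–E), making D the root.

D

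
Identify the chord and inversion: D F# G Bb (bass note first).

G minor-major seventh, second inversion

Reducing to letter names: D, F#, G, Bb. These stack in thirds as G–Bb–D–F# — a G minor-major seventh chord.
The lowest note is D, the fifth of the chord, so this is second inversion (figured bass 4/3).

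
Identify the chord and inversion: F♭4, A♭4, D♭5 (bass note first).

Db minor, first inversion

The distinct note names are Fb, Ab, Db. Stacked in thirds they read Db–Fb–Ab, which is a minor triad on Db.
Fb is the third of Db minor; third in the bass means first inversion (figured bass 6).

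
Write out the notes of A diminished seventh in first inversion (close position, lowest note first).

Spelling A diminished seventh: A–C–Eb–Gb. In first inversion the third is bass, giving C, Eb, Gb, A from the bottom.

C, Eb, Gb, A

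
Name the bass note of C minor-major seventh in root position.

C

The root of C minor-major seventh (C–Eb–G–B) is C; that is the bass in root position.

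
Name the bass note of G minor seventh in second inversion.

G minor seventh is G–Bb–D–F. Second inversion places the fifth in the bass: D.

D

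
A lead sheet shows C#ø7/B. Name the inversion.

C#ø7/B means C# half-diminished seventh with B in the bass. B is the seventh of C# half-diminished seventh (C#–E–G–B), so this is third inversion.

third inversion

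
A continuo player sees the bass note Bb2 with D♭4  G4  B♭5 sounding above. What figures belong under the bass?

6

The notes Bb, Db, G stack in thirds as G–Bb–Db — a G diminished triad. The bass Bb is the third, so this is first inversion: figured 6.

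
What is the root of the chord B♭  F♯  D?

Bb

Reordering Bb, F#, D into stacked thirds gives Bb–D–F#; the bottom of that stack, Bb, is the root.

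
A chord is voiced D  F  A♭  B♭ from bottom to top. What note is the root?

D, F, Ab, Bb are the tones of a Bb dominant seventh chord (Bb–D–F–Ab), making Bb the root.

Bb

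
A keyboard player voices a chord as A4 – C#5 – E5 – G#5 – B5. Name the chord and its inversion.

The distinct note names are A, C#, E, G#, B. Stacked in thirds they read A–C#–E–G#–B, which is a major ninth chord on A.
With the root (A) in the bass, the chord is in root position.

A major ninth, root position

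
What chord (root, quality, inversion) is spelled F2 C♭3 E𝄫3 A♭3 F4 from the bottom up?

F diminished seventh, root position

Reducing to letter names: F, Cb, Ebb, Ab. These stack in thirds as F–Ab–Cb–Ebb — an F diminished seventh chord.
The lowest note is F, the root of the chord, so this is root position (figured bass 7).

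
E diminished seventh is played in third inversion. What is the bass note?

Db

The seventh of E diminished seventh (E–G–Bb–Db) is Db; that is the bass in third inversion.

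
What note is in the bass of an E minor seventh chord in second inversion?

E minor seventh is E–G–B–D. Second inversion places the fifth in the bass: B.

B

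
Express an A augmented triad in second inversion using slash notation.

Aaug/E#

Second inversion of A augmented has the fifth (E#) in the bass. As a slash chord: Aaug/E#.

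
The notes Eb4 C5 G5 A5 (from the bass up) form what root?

A

Eb, C, G, A are the tones of an A half-diminished seventh chord (A–C–Eb–G), making A the root.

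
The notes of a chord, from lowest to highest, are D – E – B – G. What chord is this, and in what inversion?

The pitch classes D, E, B, G arrange in thirds as E–G–B–D: an E minor seventh chord.
D is the seventh of E minor seventh; seventh in the bass means third inversion (figured bass 4/2).

E minor seventh, third inversion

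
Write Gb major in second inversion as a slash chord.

GbM/Db

Second inversion of Gb major has the fifth (Db) in the bass. As a slash chord: GbM/Db.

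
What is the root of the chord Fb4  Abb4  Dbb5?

The distinct letter names are Fb, Abb, Dbb. Arranged as a stack of thirds they read Dbb–Fb–Abb, so Dbb is the root (a Dbb major triad).

Dbb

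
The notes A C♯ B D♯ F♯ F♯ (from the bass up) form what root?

The distinct letter names are A, C#, B, D#, F#. Arranged as a stack of thirds they read B–D#–F#–A–C#, so B is the root (a B dominant ninth chord).

B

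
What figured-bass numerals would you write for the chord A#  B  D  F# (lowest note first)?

The notes A#, B, D, F# stack in thirds as B–D–F#–A# — a B minor-major seventh chord. The bass A# is the seventh, so this is third inversion: figured 4/2.

4/2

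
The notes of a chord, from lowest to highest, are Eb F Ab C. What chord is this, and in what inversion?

F minor seventh, third inversion

The pitch classes Eb, F, Ab, C arrange in thirds as F–Ab–C–Eb: an F minor seventh chord.
Eb is the seventh of F minor seventh; seventh in the bass means third inversion (figured bass 4/2).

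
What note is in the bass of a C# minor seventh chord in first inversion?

E

The third of C# minor seventh (C#–E–G#–B) is E; that is the bass in first inversion.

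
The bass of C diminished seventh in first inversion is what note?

C diminished seventh is C–Eb–Gb–Bbb. First inversion places the third in the bass: Eb.

Eb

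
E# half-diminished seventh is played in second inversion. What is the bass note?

E# half-diminished seventh is E#–G#–B–D#. Second inversion places the fifth in the bass: B.

B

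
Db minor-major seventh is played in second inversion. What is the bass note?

Ab

The fifth of Db minor-major seventh (Db–Fb–Ab–C) is Ab; that is the bass in second inversion.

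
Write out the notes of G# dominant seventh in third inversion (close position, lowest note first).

F#, G#, B#, D#

The chord tones are G#–B#–D#–F#. With the seventh (F#) lowest for third inversion: F#, G#, B#, D#.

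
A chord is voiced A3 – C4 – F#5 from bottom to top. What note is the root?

Reordering A, C, F# into stacked thirds gives F#–A–C; the bottom of that stack, F#, is the root.

F#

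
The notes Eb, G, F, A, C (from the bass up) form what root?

F

Reordering Eb, G, F, A, C into stacked thirds gives F–A–C–Eb–G; the bottom of that stack, F, is the root.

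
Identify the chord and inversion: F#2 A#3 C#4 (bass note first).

F# major, root position

The pitch classes F#, A#, C# arrange in thirds as F#–A#–C#: an F# major triad.
With the root (F#) in the bass, the chord is in root position (figured bass 5/3).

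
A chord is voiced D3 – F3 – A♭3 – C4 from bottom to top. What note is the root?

Reordering D, F, Ab, C into stacked thirds gives D–F–Ab–C; the bottom of that stack, D, is the root.

D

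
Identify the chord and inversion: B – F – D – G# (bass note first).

The distinct note names are B, F, D, G#. Stacked in thirds they read G#–B–D–F, which is a diminished seventh chord on G#.
B is the third of G# diminished seventh; third in the bass means first inversion (figured bass 6/5).

G# diminished seventh, first inversion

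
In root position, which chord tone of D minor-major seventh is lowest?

D

In root position the root is lowest. For D minor-major seventh (D–F–A–C#) that is D.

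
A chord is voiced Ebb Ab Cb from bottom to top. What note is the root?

Ebb, Ab, Cb are the tones of an Ab diminished triad (Ab–Cb–Ebb), making Ab the root.

Ab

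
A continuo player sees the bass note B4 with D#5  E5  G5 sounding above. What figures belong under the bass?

4/3

The notes B, D#, E, G stack in thirds as E–G–B–D# — an E minor-major seventh chord. The bass B is the fifth, so this is second inversion: figured 4/3.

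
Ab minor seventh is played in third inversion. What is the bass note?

The seventh of Ab minor seventh (Ab–Cb–Eb–Gb) is Gb; that is the bass in third inversion.

Gb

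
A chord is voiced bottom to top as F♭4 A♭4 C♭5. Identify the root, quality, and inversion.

Reducing to letter names: Fb, Ab, Cb. These stack in thirds as Fb–Ab–Cb — an Fb major triad.
With the root (Fb) in the bass, the chord is in root position (figured bass 5/3).

Fb major, root position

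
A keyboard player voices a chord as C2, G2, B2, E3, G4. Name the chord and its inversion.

C major seventh, root position

The distinct note names are C, G, B, E. Stacked in thirds they read C–E–G–B, which is a major seventh chord on C.
With the root (C) in the bass, the chord is in root position (figured bass 7).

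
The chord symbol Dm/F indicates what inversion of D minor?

first inversion

Dm/F means D minor with F in the bass. F is the third of D minor (D–F–A), so this is first inversion.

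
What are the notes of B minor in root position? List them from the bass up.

The chord tones are B–D–F#. With the root (B) lowest for root position: B, D, F#.

B, D, F#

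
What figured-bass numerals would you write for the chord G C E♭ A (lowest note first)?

4/2

The notes G, C, Eb, A stack in thirds as A–C–Eb–G — an A half-diminished seventh chord. The bass G is the seventh, so this is third inversion: figured 4/2.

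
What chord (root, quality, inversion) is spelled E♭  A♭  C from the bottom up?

The distinct note names are Eb, Ab, C. Stacked in thirds they read Ab–C–Eb, which is a major triad on Ab.
With the fifth (Eb) in the bass, the chord is in second inversion (figured bass 6/4).

Ab major, second inversion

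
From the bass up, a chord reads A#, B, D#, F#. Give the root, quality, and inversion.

Reducing to letter names: A#, B, D#, F#. These stack in thirds as B–D#–F#–A# — a B major seventh chord.
A# is the seventh of B major seventh; seventh in the bass means third inversion (figured bass 4/2).

B major seventh, third inversion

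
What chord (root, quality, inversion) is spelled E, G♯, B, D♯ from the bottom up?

Reducing to letter names: E, G#, B, D#. These stack in thirds as E–G#–B–D# — an E major seventh chord.
With the root (E) in the bass, the chord is in root position (figured bass 7).

E major seventh, root position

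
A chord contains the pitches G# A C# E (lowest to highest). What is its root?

The distinct letter names are G#, A, C#, E. Arranged as a stack of thirds they read A–C#–E–G#, so A is the root (an A major seventh chord).

A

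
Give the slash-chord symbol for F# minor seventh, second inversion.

Second inversion of F# minor seventh has the fifth (C#) in the bass. As a slash chord: F#m7/C#.

F#m7/C#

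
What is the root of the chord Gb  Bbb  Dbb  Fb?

The distinct letter names are Gb, Bbb, Dbb, Fb. Arranged as a stack of thirds they read Gb–Bbb–Dbb–Fb, so Gb is the root (a Gb half-diminished seventh chord).

Gb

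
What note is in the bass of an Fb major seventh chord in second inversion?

Fb major seventh is Fb–Ab–Cb–Eb. Second inversion places the fifth in the bass: Cb.

Cb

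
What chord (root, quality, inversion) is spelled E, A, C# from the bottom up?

A major, second inversion

Reducing to letter names: E, A, C#. These stack in thirds as A–C#–E — an A major triad.
E is the fifth of A major; fifth in the bass means second inversion (figured bass 6/4).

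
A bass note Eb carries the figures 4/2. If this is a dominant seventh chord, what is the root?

The figures 4/2 mean the seventh of the chord is in the bass. If Eb is the seventh of a dominant seventh chord, the root is F (chord tones F–A–C–Eb).

F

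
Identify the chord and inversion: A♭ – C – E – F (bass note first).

The pitch classes Ab, C, E, F arrange in thirds as F–Ab–C–E: an F minor-major seventh chord.
With the third (Ab) in the bass, the chord is in first inversion (figured bass 6/5).

F minor-major seventh, first inversion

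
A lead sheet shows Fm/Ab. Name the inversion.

Fm/Ab means F minor with Ab in the bass. Ab is the third of F minor (F–Ab–C), so this is first inversion.

first inversion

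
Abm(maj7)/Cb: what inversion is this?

first inversion

Abm(maj7)/Cb means Ab minor-major seventh with Cb in the bass. Cb is the third of Ab minor-major seventh (Ab–Cb–Eb–G), so this is first inversion.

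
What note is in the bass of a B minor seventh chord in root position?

B minor seventh is B–D–F#–A. Root position places the root in the bass: B.

B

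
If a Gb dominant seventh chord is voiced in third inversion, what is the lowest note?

Fb

Gb dominant seventh is Gb–Bb–Db–Fb. Third inversion places the seventh in the bass: Fb.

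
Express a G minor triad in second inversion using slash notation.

Gm/D

Second inversion of G minor has the fifth (D) in the bass. As a slash chord: Gm/D.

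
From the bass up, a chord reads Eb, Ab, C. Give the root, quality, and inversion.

The pitch classes Eb, Ab, C arrange in thirds as Ab–C–Eb: an Ab major triad.
The lowest note is Eb, the fifth of the chord, so this is second inversion (figured bass 6/4).

Ab major, second inversion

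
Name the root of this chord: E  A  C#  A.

The distinct letter names are E, A, C#. Arranged as a stack of thirds they read A–C#–E, so A is the root (an A major triad).

A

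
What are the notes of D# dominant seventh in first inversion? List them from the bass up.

The chord tones are D#–F##–A#–C#. With the third (F##) lowest for first inversion: F##, A#, C#, D#.

F##, A#, C#, D#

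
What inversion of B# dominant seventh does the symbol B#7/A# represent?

B#7/A# means B# dominant seventh with A# in the bass. A# is the seventh of B# dominant seventh (B#–D##–F##–A#), so this is third inversion.

third inversion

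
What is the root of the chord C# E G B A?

C#, E, G, B, A are the tones of an A dominant ninth chord (A–C#–E–G–B), making A the root.

A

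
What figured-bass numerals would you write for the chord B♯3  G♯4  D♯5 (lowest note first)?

The notes B#, G#, D# stack in thirds as G#–B#–D# — a G# major triad. The bass B# is the third, so this is first inversion: figured 6.

6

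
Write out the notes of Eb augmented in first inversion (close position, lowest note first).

G, B, Eb

Spelling Eb augmented: Eb–G–B. In first inversion the third is bass, giving G, B, Eb from the bottom.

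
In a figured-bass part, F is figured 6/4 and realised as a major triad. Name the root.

Bb

The figures 6/4 mean the fifth of the chord is in the bass. If F is the fifth of a major triad, the root is Bb (chord tones Bb–D–F).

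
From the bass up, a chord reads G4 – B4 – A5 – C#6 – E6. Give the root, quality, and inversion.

The pitch classes G, B, A, C#, E arrange in thirds as A–C#–E–G–B: an A dominant ninth chord.
G is the seventh of A dominant ninth; seventh in the bass means third inversion.

A dominant ninth, third inversion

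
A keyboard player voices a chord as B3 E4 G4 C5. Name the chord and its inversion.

Reducing to letter names: B, E, G, C. These stack in thirds as C–E–G–B — a C major seventh chord.
With the seventh (B) in the bass, the chord is in third inversion (figured bass 4/2).

C major seventh, third inversion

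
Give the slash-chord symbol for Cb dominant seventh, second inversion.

Second inversion of Cb dominant seventh has the fifth (Gb) in the bass. As a slash chord: Cb7/Gb.

Cb7/Gb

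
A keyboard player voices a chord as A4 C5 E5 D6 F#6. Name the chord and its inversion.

D dominant ninth, second inversion

The distinct note names are A, C, E, D, F#. Stacked in thirds they read D–F#–A–C–E, which is a dominant ninth chord on D.
With the fifth (A) in the bass, the chord is in second inversion.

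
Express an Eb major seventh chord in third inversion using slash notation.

Ebmaj7/D

Third inversion of Eb major seventh has the seventh (D) in the bass. As a slash chord: Ebmaj7/D.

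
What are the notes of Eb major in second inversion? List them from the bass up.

The chord tones are Eb–G–Bb. With the fifth (Bb) lowest for second inversion: Bb, Eb, G.

Bb, Eb, G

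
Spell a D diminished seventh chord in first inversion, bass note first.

F, Ab, Cb, D

The chord tones are D–F–Ab–Cb. With the third (F) lowest for first inversion: F, Ab, Cb, D.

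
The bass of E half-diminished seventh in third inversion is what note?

D

E half-diminished seventh is E–G–Bb–D. Third inversion places the seventh in the bass: D.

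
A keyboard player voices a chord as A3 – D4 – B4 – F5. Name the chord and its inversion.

B half-diminished seventh, third inversion

The distinct note names are A, D, B, F. Stacked in thirds they read B–D–F–A, which is a half-diminished seventh chord on B.
With the seventh (A) in the bass, the chord is in third inversion (figured bass 4/2).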